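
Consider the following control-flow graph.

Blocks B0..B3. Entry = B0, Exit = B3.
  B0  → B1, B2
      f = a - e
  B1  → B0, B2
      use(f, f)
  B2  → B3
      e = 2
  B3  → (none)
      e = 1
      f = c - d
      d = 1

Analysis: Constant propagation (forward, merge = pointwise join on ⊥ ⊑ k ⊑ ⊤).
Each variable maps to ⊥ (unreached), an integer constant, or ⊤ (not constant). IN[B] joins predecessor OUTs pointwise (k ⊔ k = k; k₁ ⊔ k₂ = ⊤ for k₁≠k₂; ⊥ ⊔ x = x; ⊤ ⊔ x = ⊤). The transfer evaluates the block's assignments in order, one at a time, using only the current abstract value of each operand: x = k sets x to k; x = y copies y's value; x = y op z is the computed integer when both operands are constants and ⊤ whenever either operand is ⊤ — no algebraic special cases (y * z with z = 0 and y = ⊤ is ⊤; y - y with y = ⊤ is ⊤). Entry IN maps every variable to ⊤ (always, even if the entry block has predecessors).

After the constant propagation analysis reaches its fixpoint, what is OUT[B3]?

Per-block solution:
  B0:   IN=(all ⊤)   OUT=(all ⊤)
  B1:   IN=(all ⊤)   OUT=(all ⊤)
  B2:   IN=(all ⊤)   OUT={e:2; rest ⊤}
  B3:   IN={e:2; rest ⊤}   OUT={d:1, e:1; rest ⊤}

Merge at B3: IN[B3] = OUT[B2] = {a: ⊤, b: ⊤, c: ⊤, d: ⊤, e: 2, f: ⊤}
Applying B3's transfer function to that IN value gives OUT[B3] (row B3 above).

Answer: {a: ⊤, b: ⊤, c: ⊤, d: 1, e: 1, f: ⊤}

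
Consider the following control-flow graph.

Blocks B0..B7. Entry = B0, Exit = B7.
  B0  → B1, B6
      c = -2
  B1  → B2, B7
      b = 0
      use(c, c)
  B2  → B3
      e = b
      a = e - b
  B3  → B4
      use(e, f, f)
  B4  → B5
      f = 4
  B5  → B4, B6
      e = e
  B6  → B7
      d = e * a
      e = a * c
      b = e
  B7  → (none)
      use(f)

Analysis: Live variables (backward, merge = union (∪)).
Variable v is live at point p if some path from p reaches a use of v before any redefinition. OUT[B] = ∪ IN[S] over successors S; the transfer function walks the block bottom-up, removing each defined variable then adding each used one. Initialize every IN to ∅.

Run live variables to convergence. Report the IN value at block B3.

Answer: {a, c, e, f}

Working:
Converged values:
  B0: | IN={a, e, f} | OUT={a, c, e, f}
  B1: | IN={c, f} | OUT={b, c, f}
  B2: | IN={b, c, f} | OUT={a, c, e, f}
  B3: | IN={a, c, e, f} | OUT={a, c, e}
  B4: | IN={a, c, e} | OUT={a, c, e, f}
  B5: | IN={a, c, e, f} | OUT={a, c, e, f}
  B6: | IN={a, c, e, f} | OUT={f}
  B7: | IN={f} | OUT={}

Merge at B3: OUT[B3] = IN[B4] = {a, c, e}
Applying B3's transfer function to that OUT value gives IN[B3] (row B3 above).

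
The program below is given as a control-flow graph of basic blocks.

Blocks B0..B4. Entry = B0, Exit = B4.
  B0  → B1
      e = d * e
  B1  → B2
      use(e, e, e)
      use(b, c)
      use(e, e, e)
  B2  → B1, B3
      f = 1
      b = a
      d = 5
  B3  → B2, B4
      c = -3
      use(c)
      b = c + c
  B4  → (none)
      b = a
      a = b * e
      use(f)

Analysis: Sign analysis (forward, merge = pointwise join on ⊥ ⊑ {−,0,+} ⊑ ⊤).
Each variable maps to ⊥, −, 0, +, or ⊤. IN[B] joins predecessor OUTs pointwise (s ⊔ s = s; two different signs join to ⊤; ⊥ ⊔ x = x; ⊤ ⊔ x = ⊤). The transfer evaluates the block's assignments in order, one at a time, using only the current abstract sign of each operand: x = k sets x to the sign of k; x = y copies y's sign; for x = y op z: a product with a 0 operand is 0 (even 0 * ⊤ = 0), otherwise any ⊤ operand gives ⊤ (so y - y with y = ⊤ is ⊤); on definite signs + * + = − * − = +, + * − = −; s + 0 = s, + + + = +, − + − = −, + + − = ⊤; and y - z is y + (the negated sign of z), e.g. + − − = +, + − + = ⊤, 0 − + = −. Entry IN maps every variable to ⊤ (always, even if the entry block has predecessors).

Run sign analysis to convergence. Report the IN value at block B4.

Answer: {a: ⊤, b: -, c: -, d: +, e: ⊤, f: +}

Derivation:
Fixpoint table:
  B0:  IN=(all ⊤)  OUT=(all ⊤)
  B1:  IN=(all ⊤)  OUT=(all ⊤)
  B2:  IN=(all ⊤)  OUT={d:+, f:+; rest ⊤}
  B3:  IN={d:+, f:+; rest ⊤}  OUT={b:-, c:-, d:+, f:+; rest ⊤}
  B4:  IN={b:-, c:-, d:+, f:+; rest ⊤}  OUT={c:-, d:+, f:+; rest ⊤}

Merge at B4: IN[B4] = OUT[B3] = {a: ⊤, b: -, c: -, d: +, e: ⊤, f: +}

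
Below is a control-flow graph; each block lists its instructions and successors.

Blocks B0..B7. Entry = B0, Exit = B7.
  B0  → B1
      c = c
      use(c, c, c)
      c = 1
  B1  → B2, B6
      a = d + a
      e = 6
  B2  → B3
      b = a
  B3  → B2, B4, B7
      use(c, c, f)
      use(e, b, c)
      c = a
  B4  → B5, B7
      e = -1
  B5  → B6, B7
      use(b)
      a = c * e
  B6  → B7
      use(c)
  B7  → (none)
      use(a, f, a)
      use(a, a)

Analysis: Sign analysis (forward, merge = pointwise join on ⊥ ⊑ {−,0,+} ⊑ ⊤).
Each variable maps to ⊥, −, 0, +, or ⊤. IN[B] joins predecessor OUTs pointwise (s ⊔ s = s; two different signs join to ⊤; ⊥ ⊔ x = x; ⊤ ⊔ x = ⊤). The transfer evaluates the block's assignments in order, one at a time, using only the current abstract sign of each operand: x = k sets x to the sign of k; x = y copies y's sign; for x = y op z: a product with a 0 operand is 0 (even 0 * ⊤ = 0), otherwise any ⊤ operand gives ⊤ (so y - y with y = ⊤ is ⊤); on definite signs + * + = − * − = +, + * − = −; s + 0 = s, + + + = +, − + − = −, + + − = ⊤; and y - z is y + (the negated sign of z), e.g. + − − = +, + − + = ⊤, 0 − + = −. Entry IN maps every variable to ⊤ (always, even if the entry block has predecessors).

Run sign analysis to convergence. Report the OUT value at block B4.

Answer: {a: ⊤, b: ⊤, c: ⊤, d: ⊤, e: -, f: ⊤}

Trace:
Per-block solution:
  B0:  IN=(all ⊤)  OUT={c:+; rest ⊤}
  B1:  IN={c:+; rest ⊤}  OUT={c:+, e:+; rest ⊤}
  B2:  IN={e:+; rest ⊤}  OUT={e:+; rest ⊤}
  B3:  IN={e:+; rest ⊤}  OUT={e:+; rest ⊤}
  B4:  IN={e:+; rest ⊤}  OUT={e:-; rest ⊤}
  B5:  IN={e:-; rest ⊤}  OUT={e:-; rest ⊤}
  B6:  IN=(all ⊤)  OUT=(all ⊤)
  B7:  IN=(all ⊤)  OUT=(all ⊤)

Merge at B4: IN[B4] = OUT[B3] = {a: ⊤, b: ⊤, c: ⊤, d: ⊤, e: +, f: ⊤}
Applying B4's transfer function to that IN value gives OUT[B4] (row B4 above).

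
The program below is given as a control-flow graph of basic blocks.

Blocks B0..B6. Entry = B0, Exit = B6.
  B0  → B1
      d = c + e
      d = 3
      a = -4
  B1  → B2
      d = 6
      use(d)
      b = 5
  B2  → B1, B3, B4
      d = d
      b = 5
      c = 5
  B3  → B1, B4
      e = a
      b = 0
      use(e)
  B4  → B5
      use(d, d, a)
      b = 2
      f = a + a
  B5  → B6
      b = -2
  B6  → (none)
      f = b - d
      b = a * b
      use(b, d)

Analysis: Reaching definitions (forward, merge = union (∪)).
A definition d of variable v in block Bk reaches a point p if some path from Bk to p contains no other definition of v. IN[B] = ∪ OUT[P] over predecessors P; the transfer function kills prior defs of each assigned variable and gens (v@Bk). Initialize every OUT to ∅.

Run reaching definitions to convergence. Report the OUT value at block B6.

Answer: {a@B0, b@B6, c@B2, d@B2, e@B3, f@B6}

Working:
Fixpoint table:
  B0:  IN={}  OUT={a@B0, d@B0}
  B1:  IN={a@B0, b@B2, b@B3, c@B2, d@B0, d@B2, e@B3}  OUT={a@B0, b@B1, c@B2, d@B1, e@B3}
  B2:  IN={a@B0, b@B1, c@B2, d@B1, e@B3}  OUT={a@B0, b@B2, c@B2, d@B2, e@B3}
  B3:  IN={a@B0, b@B2, c@B2, d@B2, e@B3}  OUT={a@B0, b@B3, c@B2, d@B2, e@B3}
  B4:  IN={a@B0, b@B2, b@B3, c@B2, d@B2, e@B3}  OUT={a@B0, b@B4, c@B2, d@B2, e@B3, f@B4}
  B5:  IN={a@B0, b@B4, c@B2, d@B2, e@B3, f@B4}  OUT={a@B0, b@B5, c@B2, d@B2, e@B3, f@B4}
  B6:  IN={a@B0, b@B5, c@B2, d@B2, e@B3, f@B4}  OUT={a@B0, b@B6, c@B2, d@B2, e@B3, f@B6}

Merge at B6: IN[B6] = OUT[B5] = {a@B0, b@B5, c@B2, d@B2, e@B3, f@B4}
Applying B6's transfer function to that IN value gives OUT[B6] (row B6 above).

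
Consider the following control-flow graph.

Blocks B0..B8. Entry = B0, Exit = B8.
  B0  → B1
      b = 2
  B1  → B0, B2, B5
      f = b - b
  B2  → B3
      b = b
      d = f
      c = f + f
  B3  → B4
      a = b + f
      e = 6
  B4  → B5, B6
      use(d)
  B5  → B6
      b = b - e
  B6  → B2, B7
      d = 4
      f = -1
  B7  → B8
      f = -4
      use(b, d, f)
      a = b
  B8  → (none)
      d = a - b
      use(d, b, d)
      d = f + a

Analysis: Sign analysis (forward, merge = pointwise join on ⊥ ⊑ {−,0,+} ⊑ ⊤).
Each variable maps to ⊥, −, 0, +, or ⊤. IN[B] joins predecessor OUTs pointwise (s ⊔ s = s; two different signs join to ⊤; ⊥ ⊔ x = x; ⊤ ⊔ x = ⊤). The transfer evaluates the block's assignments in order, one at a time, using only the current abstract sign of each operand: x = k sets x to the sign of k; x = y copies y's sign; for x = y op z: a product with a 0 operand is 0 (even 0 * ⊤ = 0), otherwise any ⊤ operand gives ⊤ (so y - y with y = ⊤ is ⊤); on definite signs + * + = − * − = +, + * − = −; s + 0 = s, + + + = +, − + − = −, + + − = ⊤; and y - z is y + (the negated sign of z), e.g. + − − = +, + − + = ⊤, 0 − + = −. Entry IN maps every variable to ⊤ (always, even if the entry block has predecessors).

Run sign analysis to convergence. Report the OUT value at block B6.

Answer: {a: ⊤, b: ⊤, c: ⊤, d: +, e: ⊤, f: -}

Trace:
Per-block solution:
  B0:  IN=(all ⊤)  OUT={b:+; rest ⊤}
  B1:  IN={b:+; rest ⊤}  OUT={b:+; rest ⊤}
  B2:  IN=(all ⊤)  OUT=(all ⊤)
  B3:  IN=(all ⊤)  OUT={e:+; rest ⊤}
  B4:  IN={e:+; rest ⊤}  OUT={e:+; rest ⊤}
  B5:  IN=(all ⊤)  OUT=(all ⊤)
  B6:  IN=(all ⊤)  OUT={d:+, f:-; rest ⊤}
  B7:  IN={d:+, f:-; rest ⊤}  OUT={d:+, f:-; rest ⊤}
  B8:  IN={d:+, f:-; rest ⊤}  OUT={f:-; rest ⊤}

Merge at B6: IN[B6] = OUT[B4] ⊔ OUT[B5] = {a: ⊤, b: ⊤, c: ⊤, d: ⊤, e: ⊤, f: ⊤}
Applying B6's transfer function to that IN value gives OUT[B6] (row B6 above).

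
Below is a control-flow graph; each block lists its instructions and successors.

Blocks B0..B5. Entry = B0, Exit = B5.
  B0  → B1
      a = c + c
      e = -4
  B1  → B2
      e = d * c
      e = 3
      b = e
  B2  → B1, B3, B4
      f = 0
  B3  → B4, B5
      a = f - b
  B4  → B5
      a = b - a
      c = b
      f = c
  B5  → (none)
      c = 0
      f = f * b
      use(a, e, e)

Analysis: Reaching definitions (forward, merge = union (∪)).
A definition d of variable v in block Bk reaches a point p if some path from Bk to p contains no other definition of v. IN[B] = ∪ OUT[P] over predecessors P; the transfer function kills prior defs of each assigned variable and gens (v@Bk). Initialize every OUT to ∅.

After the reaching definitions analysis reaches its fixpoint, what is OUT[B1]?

Answer: {a@B0, b@B1, e@B1, f@B2}

Derivation:
Converged values:
  B0:   IN={}   OUT={a@B0, e@B0}
  B1:   IN={a@B0, b@B1, e@B0, e@B1, f@B2}   OUT={a@B0, b@B1, e@B1, f@B2}
  B2:   IN={a@B0, b@B1, e@B1, f@B2}   OUT={a@B0, b@B1, e@B1, f@B2}
  B3:   IN={a@B0, b@B1, e@B1, f@B2}   OUT={a@B3, b@B1, e@B1, f@B2}
  B4:   IN={a@B0, a@B3, b@B1, e@B1, f@B2}   OUT={a@B4, b@B1, c@B4, e@B1, f@B4}
  B5:   IN={a@B3, a@B4, b@B1, c@B4, e@B1, f@B2, f@B4}   OUT={a@B3, a@B4, b@B1, c@B5, e@B1, f@B5}

Merge at B1: IN[B1] = OUT[B0] ⊔ OUT[B2] = {a@B0, b@B1, e@B0, e@B1, f@B2}
Applying B1's transfer function to that IN value gives OUT[B1] (row B1 above).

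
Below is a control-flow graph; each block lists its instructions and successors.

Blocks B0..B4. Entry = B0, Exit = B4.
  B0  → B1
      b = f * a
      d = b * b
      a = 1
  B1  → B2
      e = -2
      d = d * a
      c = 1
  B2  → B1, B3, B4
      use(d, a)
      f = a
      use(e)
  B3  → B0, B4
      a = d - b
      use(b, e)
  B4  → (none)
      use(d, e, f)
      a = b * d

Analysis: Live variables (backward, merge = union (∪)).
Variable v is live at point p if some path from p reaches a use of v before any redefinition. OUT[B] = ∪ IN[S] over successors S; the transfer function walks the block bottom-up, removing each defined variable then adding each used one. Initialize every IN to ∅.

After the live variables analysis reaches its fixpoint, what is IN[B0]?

Converged values:
  B0:  IN={a, f}  OUT={a, b, d}
  B1:  IN={a, b, d}  OUT={a, b, d, e}
  B2:  IN={a, b, d, e}  OUT={a, b, d, e, f}
  B3:  IN={b, d, e, f}  OUT={a, b, d, e, f}
  B4:  IN={b, d, e, f}  OUT={}

Merge at B0: OUT[B0] = IN[B1] = {a, b, d}
Applying B0's transfer function to that OUT value gives IN[B0] (row B0 above).

Answer: {a, f}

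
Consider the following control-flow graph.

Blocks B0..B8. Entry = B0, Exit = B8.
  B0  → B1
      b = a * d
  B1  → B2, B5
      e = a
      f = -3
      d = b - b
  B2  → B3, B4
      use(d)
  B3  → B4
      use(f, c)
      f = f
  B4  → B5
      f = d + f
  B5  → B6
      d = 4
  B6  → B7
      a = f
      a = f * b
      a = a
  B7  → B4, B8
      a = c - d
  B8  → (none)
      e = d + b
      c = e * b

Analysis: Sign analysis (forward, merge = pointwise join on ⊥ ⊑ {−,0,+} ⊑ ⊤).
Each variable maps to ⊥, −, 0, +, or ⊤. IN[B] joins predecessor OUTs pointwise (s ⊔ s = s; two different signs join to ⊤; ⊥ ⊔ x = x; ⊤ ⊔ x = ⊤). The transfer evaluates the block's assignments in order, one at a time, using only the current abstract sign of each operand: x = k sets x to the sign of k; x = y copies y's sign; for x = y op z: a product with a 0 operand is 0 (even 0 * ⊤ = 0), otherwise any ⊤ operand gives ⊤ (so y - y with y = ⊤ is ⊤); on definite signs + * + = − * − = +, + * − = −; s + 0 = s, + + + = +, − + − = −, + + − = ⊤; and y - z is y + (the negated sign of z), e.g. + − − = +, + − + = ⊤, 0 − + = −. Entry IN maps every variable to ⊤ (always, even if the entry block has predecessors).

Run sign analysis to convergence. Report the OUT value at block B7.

Answer: {a: ⊤, b: ⊤, c: ⊤, d: +, e: ⊤, f: ⊤}

Derivation:
Per-block solution:
  B0:  IN=(all ⊤)  OUT=(all ⊤)
  B1:  IN=(all ⊤)  OUT={f:-; rest ⊤}
  B2:  IN={f:-; rest ⊤}  OUT={f:-; rest ⊤}
  B3:  IN={f:-; rest ⊤}  OUT={f:-; rest ⊤}
  B4:  IN=(all ⊤)  OUT=(all ⊤)
  B5:  IN=(all ⊤)  OUT={d:+; rest ⊤}
  B6:  IN={d:+; rest ⊤}  OUT={d:+; rest ⊤}
  B7:  IN={d:+; rest ⊤}  OUT={d:+; rest ⊤}
  B8:  IN={d:+; rest ⊤}  OUT={d:+; rest ⊤}

Merge at B7: IN[B7] = OUT[B6] = {a: ⊤, b: ⊤, c: ⊤, d: +, e: ⊤, f: ⊤}
Applying B7's transfer function to that IN value gives OUT[B7] (row B7 above).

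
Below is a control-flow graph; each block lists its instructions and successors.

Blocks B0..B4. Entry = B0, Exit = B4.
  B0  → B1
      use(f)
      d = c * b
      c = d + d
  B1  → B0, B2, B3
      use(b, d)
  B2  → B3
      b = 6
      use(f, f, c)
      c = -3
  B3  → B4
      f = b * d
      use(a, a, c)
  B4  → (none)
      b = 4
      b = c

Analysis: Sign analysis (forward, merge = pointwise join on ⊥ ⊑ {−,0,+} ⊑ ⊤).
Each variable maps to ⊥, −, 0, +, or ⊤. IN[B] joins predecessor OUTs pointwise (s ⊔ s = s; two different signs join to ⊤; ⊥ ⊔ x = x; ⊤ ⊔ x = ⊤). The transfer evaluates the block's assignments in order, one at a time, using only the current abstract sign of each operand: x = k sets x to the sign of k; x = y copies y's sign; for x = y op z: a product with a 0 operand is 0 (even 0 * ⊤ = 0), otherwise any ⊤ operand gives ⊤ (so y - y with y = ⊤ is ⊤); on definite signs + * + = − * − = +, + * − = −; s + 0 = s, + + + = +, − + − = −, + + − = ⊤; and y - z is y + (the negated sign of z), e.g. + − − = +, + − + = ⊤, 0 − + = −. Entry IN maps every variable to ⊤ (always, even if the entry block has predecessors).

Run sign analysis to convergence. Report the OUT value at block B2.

Per-block solution:
  B0:   IN=(all ⊤)   OUT=(all ⊤)
  B1:   IN=(all ⊤)   OUT=(all ⊤)
  B2:   IN=(all ⊤)   OUT={b:+, c:-; rest ⊤}
  B3:   IN=(all ⊤)   OUT=(all ⊤)
  B4:   IN=(all ⊤)   OUT=(all ⊤)

Merge at B2: IN[B2] = OUT[B1] = {a: ⊤, b: ⊤, c: ⊤, d: ⊤, e: ⊤, f: ⊤}
Applying B2's transfer function to that IN value gives OUT[B2] (row B2 above).

Answer: {a: ⊤, b: +, c: -, d: ⊤, e: ⊤, f: ⊤}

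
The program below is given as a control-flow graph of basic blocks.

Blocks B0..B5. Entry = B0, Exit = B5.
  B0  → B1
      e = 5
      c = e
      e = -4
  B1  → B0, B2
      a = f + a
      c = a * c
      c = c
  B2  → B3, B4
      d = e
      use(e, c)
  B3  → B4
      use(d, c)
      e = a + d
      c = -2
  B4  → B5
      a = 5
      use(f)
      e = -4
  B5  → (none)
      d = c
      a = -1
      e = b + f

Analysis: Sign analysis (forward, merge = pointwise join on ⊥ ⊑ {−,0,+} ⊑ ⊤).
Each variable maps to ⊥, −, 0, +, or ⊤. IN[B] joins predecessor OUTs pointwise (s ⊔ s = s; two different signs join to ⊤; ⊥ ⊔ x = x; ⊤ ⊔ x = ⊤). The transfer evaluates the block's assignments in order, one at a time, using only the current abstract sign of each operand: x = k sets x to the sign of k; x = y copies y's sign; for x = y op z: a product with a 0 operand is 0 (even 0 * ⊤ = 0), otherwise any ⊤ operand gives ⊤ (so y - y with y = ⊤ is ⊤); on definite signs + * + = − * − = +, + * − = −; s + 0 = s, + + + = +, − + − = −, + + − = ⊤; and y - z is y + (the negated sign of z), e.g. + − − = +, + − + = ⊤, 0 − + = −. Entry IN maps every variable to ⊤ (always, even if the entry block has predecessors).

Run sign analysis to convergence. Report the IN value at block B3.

Answer: {a: ⊤, b: ⊤, c: ⊤, d: -, e: -, f: ⊤}

Derivation:
Converged values:
  B0: | IN=(all ⊤) | OUT={c:+, e:-; rest ⊤}
  B1: | IN={c:+, e:-; rest ⊤} | OUT={e:-; rest ⊤}
  B2: | IN={e:-; rest ⊤} | OUT={d:-, e:-; rest ⊤}
  B3: | IN={d:-, e:-; rest ⊤} | OUT={c:-, d:-; rest ⊤}
  B4: | IN={d:-; rest ⊤} | OUT={a:+, d:-, e:-; rest ⊤}
  B5: | IN={a:+, d:-, e:-; rest ⊤} | OUT={a:-; rest ⊤}

Merge at B3: IN[B3] = OUT[B2] = {a: ⊤, b: ⊤, c: ⊤, d: -, e: -, f: ⊤}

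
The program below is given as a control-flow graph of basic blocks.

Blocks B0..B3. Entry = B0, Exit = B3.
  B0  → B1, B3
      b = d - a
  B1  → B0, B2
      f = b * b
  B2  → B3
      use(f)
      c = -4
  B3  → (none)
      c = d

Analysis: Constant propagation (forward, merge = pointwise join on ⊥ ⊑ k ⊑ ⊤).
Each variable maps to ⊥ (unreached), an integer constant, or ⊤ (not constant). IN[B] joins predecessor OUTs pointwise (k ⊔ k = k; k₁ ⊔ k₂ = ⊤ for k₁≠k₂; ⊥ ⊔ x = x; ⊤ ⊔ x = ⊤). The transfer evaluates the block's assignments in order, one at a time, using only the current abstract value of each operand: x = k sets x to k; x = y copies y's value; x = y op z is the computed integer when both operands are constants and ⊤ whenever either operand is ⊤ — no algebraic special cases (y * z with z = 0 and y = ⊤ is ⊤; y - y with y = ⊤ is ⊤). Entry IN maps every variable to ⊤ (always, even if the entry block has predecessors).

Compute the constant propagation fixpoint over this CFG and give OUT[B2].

Converged values:
  B0:   IN=(all ⊤)   OUT=(all ⊤)
  B1:   IN=(all ⊤)   OUT=(all ⊤)
  B2:   IN=(all ⊤)   OUT={c:-4; rest ⊤}
  B3:   IN=(all ⊤)   OUT=(all ⊤)

Merge at B2: IN[B2] = OUT[B1] = {a: ⊤, b: ⊤, c: ⊤, d: ⊤, e: ⊤, f: ⊤}
Applying B2's transfer function to that IN value gives OUT[B2] (row B2 above).

Answer: {a: ⊤, b: ⊤, c: -4, d: ⊤, e: ⊤, f: ⊤}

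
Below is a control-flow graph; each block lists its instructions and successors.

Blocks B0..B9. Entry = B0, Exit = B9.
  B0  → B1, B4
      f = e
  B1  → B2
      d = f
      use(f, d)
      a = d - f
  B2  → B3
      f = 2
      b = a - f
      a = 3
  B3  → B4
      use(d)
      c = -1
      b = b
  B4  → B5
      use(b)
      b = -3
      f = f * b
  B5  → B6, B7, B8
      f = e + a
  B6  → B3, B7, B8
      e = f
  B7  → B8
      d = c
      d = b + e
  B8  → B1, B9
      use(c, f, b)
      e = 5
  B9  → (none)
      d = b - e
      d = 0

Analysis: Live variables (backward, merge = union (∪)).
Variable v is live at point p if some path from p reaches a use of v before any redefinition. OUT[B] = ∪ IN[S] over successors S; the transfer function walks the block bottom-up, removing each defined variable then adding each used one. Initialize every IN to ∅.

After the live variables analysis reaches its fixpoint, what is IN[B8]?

Answer: {b, c, f}

Working:
Fixpoint table:
  B0:  IN={a, b, c, d, e}  OUT={a, b, c, d, e, f}
  B1:  IN={e, f}  OUT={a, d, e}
  B2:  IN={a, d, e}  OUT={a, b, d, e, f}
  B3:  IN={a, b, d, e, f}  OUT={a, b, c, d, e, f}
  B4:  IN={a, b, c, d, e, f}  OUT={a, b, c, d, e}
  B5:  IN={a, b, c, d, e}  OUT={a, b, c, d, e, f}
  B6:  IN={a, b, c, d, f}  OUT={a, b, c, d, e, f}
  B7:  IN={b, c, e, f}  OUT={b, c, f}
  B8:  IN={b, c, f}  OUT={b, e, f}
  B9:  IN={b, e}  OUT={}

Merge at B8: OUT[B8] = IN[B1] ⊔ IN[B9] = {b, e, f}
Applying B8's transfer function to that OUT value gives IN[B8] (row B8 above).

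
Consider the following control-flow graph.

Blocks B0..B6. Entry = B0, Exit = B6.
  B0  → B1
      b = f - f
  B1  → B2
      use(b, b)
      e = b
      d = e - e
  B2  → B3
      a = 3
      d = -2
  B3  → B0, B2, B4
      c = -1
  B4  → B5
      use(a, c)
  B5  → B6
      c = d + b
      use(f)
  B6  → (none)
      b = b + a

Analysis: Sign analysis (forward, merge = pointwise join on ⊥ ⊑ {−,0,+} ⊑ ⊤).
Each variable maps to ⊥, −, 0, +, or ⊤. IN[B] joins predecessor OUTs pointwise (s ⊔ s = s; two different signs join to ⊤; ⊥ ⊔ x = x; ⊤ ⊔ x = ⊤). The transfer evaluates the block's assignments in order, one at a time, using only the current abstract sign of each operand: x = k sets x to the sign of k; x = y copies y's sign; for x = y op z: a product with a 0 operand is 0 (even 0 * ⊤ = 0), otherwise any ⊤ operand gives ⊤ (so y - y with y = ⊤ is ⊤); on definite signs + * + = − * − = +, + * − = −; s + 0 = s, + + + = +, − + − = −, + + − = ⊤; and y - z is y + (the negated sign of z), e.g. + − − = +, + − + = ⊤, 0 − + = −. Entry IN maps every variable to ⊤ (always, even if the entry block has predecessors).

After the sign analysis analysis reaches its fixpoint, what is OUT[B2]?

Converged values:
  B0:  IN=(all ⊤)  OUT=(all ⊤)
  B1:  IN=(all ⊤)  OUT=(all ⊤)
  B2:  IN=(all ⊤)  OUT={a:+, d:-; rest ⊤}
  B3:  IN={a:+, d:-; rest ⊤}  OUT={a:+, c:-, d:-; rest ⊤}
  B4:  IN={a:+, c:-, d:-; rest ⊤}  OUT={a:+, c:-, d:-; rest ⊤}
  B5:  IN={a:+, c:-, d:-; rest ⊤}  OUT={a:+, d:-; rest ⊤}
  B6:  IN={a:+, d:-; rest ⊤}  OUT={a:+, d:-; rest ⊤}

Merge at B2: IN[B2] = OUT[B1] ⊔ OUT[B3] = {a: ⊤, b: ⊤, c: ⊤, d: ⊤, e: ⊤, f: ⊤}
Applying B2's transfer function to that IN value gives OUT[B2] (row B2 above).

Answer: {a: +, b: ⊤, c: ⊤, d: -, e: ⊤, f: ⊤}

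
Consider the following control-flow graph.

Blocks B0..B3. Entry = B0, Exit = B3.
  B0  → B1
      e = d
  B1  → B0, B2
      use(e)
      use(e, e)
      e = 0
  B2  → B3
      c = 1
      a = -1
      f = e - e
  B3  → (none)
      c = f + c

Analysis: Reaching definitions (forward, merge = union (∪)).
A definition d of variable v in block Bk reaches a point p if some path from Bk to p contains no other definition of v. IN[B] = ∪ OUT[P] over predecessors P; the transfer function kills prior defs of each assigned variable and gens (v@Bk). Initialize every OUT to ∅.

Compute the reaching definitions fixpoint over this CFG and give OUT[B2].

Per-block solution:
  B0:   IN={e@B1}   OUT={e@B0}
  B1:   IN={e@B0}   OUT={e@B1}
  B2:   IN={e@B1}   OUT={a@B2, c@B2, e@B1, f@B2}
  B3:   IN={a@B2, c@B2, e@B1, f@B2}   OUT={a@B2, c@B3, e@B1, f@B2}

Merge at B2: IN[B2] = OUT[B1] = {e@B1}
Applying B2's transfer function to that IN value gives OUT[B2] (row B2 above).

Answer: {a@B2, c@B2, e@B1, f@B2}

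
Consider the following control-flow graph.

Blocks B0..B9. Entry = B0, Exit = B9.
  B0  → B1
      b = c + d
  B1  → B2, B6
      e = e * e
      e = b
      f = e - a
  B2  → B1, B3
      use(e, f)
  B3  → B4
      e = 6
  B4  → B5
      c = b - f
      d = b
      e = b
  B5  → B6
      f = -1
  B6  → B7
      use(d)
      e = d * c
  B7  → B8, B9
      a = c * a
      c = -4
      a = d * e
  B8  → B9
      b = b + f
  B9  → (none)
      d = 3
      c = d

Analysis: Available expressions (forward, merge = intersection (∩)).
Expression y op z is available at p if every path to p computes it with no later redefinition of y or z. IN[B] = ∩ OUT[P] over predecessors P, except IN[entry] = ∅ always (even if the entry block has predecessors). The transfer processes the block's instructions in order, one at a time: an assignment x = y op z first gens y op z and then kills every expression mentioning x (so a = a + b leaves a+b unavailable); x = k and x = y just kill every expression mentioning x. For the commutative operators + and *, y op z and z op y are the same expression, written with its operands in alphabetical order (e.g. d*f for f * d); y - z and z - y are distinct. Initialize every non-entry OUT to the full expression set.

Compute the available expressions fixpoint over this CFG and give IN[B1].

Answer: {c+d}

Trace:
Per-block solution:
  B0:   IN={}   OUT={c+d}
  B1:   IN={c+d}   OUT={c+d, e-a}
  B2:   IN={c+d, e-a}   OUT={c+d, e-a}
  B3:   IN={c+d, e-a}   OUT={c+d}
  B4:   IN={c+d}   OUT={b-f}
  B5:   IN={b-f}   OUT={}
  B6:   IN={}   OUT={c*d}
  B7:   IN={c*d}   OUT={d*e}
  B8:   IN={d*e}   OUT={d*e}
  B9:   IN={d*e}   OUT={}

Merge at B1: IN[B1] = OUT[B0] ∩ OUT[B2] = {c+d}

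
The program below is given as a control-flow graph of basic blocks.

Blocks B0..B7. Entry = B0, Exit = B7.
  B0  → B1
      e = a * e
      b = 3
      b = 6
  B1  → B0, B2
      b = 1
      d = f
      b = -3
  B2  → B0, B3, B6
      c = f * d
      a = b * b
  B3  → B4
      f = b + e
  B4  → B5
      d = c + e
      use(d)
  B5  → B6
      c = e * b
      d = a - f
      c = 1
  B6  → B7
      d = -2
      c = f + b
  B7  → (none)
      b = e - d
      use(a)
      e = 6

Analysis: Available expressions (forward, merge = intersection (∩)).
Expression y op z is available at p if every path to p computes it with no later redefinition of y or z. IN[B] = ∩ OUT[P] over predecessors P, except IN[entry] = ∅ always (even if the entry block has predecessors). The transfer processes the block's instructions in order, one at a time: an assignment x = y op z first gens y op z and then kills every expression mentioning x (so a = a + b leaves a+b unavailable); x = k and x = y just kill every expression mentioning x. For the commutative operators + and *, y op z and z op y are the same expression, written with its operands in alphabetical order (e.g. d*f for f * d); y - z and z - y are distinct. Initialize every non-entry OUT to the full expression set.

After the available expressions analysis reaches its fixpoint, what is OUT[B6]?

Per-block solution:
  B0:  IN={}  OUT={}
  B1:  IN={}  OUT={}
  B2:  IN={}  OUT={b*b, d*f}
  B3:  IN={b*b, d*f}  OUT={b*b, b+e}
  B4:  IN={b*b, b+e}  OUT={b*b, b+e, c+e}
  B5:  IN={b*b, b+e, c+e}  OUT={a-f, b*b, b*e, b+e}
  B6:  IN={b*b}  OUT={b*b, b+f}
  B7:  IN={b*b, b+f}  OUT={}

Merge at B6: IN[B6] = OUT[B2] ∩ OUT[B5] = {b*b}
Applying B6's transfer function to that IN value gives OUT[B6] (row B6 above).

Answer: {b*b, b+f}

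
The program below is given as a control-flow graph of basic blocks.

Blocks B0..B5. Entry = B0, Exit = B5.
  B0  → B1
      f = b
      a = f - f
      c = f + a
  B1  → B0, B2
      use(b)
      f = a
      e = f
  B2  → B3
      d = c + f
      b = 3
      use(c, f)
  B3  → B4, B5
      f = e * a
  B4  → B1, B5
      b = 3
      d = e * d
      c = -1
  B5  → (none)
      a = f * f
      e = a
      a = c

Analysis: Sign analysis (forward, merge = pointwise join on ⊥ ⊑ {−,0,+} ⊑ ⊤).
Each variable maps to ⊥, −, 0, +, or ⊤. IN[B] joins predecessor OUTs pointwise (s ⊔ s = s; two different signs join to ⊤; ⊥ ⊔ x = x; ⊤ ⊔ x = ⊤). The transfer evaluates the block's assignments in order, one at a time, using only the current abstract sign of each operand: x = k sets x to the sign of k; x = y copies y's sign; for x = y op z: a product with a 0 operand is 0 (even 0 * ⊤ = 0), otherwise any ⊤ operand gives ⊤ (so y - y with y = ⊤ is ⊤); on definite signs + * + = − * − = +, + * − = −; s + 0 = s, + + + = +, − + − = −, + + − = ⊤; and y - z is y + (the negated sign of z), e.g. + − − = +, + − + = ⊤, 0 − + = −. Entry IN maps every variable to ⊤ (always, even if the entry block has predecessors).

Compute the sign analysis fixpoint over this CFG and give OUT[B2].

Answer: {a: ⊤, b: +, c: ⊤, d: ⊤, e: ⊤, f: ⊤}

Trace:
Converged values:
  B0:   IN=(all ⊤)   OUT=(all ⊤)
  B1:   IN=(all ⊤)   OUT=(all ⊤)
  B2:   IN=(all ⊤)   OUT={b:+; rest ⊤}
  B3:   IN={b:+; rest ⊤}   OUT={b:+; rest ⊤}
  B4:   IN={b:+; rest ⊤}   OUT={b:+, c:-; rest ⊤}
  B5:   IN={b:+; rest ⊤}   OUT={b:+; rest ⊤}

Merge at B2: IN[B2] = OUT[B1] = {a: ⊤, b: ⊤, c: ⊤, d: ⊤, e: ⊤, f: ⊤}
Applying B2's transfer function to that IN value gives OUT[B2] (row B2 above).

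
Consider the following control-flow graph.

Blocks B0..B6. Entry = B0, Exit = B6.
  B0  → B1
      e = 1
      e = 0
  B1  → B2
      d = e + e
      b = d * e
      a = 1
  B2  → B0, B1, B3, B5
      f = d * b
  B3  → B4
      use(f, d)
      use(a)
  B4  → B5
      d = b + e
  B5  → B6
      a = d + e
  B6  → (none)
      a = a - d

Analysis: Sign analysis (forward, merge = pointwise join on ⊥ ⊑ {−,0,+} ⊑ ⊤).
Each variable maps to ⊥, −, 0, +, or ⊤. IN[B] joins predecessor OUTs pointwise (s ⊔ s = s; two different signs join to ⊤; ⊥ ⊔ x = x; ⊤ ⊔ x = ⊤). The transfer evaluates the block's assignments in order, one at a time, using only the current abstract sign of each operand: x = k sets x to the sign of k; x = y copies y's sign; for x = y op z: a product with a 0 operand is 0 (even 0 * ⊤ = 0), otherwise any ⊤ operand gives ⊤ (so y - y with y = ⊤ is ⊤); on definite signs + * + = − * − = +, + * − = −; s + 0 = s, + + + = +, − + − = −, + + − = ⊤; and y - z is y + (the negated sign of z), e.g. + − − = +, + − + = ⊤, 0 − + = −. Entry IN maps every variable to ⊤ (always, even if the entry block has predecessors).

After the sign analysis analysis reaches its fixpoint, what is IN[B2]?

Per-block solution:
  B0:   IN=(all ⊤)   OUT={e:0; rest ⊤}
  B1:   IN={e:0; rest ⊤}   OUT={a:+, b:0, d:0, e:0; rest ⊤}
  B2:   IN={a:+, b:0, d:0, e:0; rest ⊤}   OUT={a:+, b:0, d:0, e:0, f:0; rest ⊤}
  B3:   IN={a:+, b:0, d:0, e:0, f:0; rest ⊤}   OUT={a:+, b:0, d:0, e:0, f:0; rest ⊤}
  B4:   IN={a:+, b:0, d:0, e:0, f:0; rest ⊤}   OUT={a:+, b:0, d:0, e:0, f:0; rest ⊤}
  B5:   IN={a:+, b:0, d:0, e:0, f:0; rest ⊤}   OUT={a:0, b:0, d:0, e:0, f:0; rest ⊤}
  B6:   IN={a:0, b:0, d:0, e:0, f:0; rest ⊤}   OUT={a:0, b:0, d:0, e:0, f:0; rest ⊤}

Merge at B2: IN[B2] = OUT[B1] = {a: +, b: 0, c: ⊤, d: 0, e: 0, f: ⊤}

Answer: {a: +, b: 0, c: ⊤, d: 0, e: 0, f: ⊤}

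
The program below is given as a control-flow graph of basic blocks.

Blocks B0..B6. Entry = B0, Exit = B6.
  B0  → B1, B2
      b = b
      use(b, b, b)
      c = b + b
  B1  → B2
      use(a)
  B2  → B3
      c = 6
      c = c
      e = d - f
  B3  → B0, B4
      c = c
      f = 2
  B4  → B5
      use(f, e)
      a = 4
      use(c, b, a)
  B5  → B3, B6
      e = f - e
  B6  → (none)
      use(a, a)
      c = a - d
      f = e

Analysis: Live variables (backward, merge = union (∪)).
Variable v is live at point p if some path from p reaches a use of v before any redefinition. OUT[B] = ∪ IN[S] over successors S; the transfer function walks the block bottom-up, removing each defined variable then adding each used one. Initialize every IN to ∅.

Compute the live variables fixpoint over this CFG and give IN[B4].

Answer: {b, c, d, e, f}

Working:
Converged values:
  B0:  IN={a, b, d, f}  OUT={a, b, d, f}
  B1:  IN={a, b, d, f}  OUT={a, b, d, f}
  B2:  IN={a, b, d, f}  OUT={a, b, c, d, e}
  B3:  IN={a, b, c, d, e}  OUT={a, b, c, d, e, f}
  B4:  IN={b, c, d, e, f}  OUT={a, b, c, d, e, f}
  B5:  IN={a, b, c, d, e, f}  OUT={a, b, c, d, e}
  B6:  IN={a, d, e}  OUT={}

Merge at B4: OUT[B4] = IN[B5] = {a, b, c, d, e, f}
Applying B4's transfer function to that OUT value gives IN[B4] (row B4 above).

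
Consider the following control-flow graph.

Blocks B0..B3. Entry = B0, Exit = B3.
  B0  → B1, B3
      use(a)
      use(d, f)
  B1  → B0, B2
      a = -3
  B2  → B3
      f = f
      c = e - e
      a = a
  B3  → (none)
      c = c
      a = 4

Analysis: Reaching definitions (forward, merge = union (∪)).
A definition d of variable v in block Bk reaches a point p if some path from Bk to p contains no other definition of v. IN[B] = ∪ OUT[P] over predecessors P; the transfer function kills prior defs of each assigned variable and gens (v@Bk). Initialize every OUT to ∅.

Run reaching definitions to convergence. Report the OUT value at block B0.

Answer: {a@B1}

Working:
Converged values:
  B0:   IN={a@B1}   OUT={a@B1}
  B1:   IN={a@B1}   OUT={a@B1}
  B2:   IN={a@B1}   OUT={a@B2, c@B2, f@B2}
  B3:   IN={a@B1, a@B2, c@B2, f@B2}   OUT={a@B3, c@B3, f@B2}

Merge at B0 (entry node, so the boundary value {} is joined with the incoming edge(s)): IN[B0] = {} ⊔ OUT[B1] = {a@B1}
Applying B0's transfer function to that IN value gives OUT[B0] (row B0 above).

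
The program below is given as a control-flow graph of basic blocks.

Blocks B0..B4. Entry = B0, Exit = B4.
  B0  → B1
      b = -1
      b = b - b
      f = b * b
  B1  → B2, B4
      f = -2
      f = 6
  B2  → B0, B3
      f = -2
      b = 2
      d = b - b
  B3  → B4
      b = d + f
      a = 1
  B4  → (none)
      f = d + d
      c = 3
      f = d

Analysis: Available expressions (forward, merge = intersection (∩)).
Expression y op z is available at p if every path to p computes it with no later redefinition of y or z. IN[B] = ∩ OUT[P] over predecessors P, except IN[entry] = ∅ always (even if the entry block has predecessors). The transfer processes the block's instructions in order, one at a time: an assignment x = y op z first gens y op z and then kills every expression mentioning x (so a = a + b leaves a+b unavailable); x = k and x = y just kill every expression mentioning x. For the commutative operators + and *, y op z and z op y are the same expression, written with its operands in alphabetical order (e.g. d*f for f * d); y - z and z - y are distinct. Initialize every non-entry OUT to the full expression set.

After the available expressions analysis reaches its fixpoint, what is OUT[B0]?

Fixpoint table:
  B0:  IN={}  OUT={b*b}
  B1:  IN={b*b}  OUT={b*b}
  B2:  IN={b*b}  OUT={b-b}
  B3:  IN={b-b}  OUT={d+f}
  B4:  IN={}  OUT={d+d}

Merge at B0 (entry node, so the boundary value {} is joined with the incoming edge(s)): IN[B0] = {} ∩ OUT[B2] = {}
Applying B0's transfer function to that IN value gives OUT[B0] (row B0 above).

Answer: {b*b}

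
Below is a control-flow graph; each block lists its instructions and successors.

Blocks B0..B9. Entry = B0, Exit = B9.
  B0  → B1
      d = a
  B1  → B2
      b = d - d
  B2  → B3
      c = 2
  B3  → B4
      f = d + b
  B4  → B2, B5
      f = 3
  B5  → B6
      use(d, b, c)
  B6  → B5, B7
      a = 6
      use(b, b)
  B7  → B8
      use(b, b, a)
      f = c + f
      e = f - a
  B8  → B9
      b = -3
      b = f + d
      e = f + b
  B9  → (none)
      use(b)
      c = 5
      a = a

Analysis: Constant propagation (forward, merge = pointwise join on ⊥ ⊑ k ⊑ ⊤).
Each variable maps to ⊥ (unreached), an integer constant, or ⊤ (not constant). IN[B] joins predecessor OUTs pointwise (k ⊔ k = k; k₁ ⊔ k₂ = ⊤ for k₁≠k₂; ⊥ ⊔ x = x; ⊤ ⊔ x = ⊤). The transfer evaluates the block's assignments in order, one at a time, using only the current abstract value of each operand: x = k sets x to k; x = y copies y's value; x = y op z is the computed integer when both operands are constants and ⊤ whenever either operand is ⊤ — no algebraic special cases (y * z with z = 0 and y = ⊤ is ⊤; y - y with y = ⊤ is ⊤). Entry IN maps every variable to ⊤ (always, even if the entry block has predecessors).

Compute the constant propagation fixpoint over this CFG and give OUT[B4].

Answer: {a: ⊤, b: ⊤, c: 2, d: ⊤, e: ⊤, f: 3}

Working:
Fixpoint table:
  B0:   IN=(all ⊤)   OUT=(all ⊤)
  B1:   IN=(all ⊤)   OUT=(all ⊤)
  B2:   IN=(all ⊤)   OUT={c:2; rest ⊤}
  B3:   IN={c:2; rest ⊤}   OUT={c:2; rest ⊤}
  B4:   IN={c:2; rest ⊤}   OUT={c:2, f:3; rest ⊤}
  B5:   IN={c:2, f:3; rest ⊤}   OUT={c:2, f:3; rest ⊤}
  B6:   IN={c:2, f:3; rest ⊤}   OUT={a:6, c:2, f:3; rest ⊤}
  B7:   IN={a:6, c:2, f:3; rest ⊤}   OUT={a:6, c:2, e:-1, f:5; rest ⊤}
  B8:   IN={a:6, c:2, e:-1, f:5; rest ⊤}   OUT={a:6, c:2, f:5; rest ⊤}
  B9:   IN={a:6, c:2, f:5; rest ⊤}   OUT={a:6, c:5, f:5; rest ⊤}

Merge at B4: IN[B4] = OUT[B3] = {a: ⊤, b: ⊤, c: 2, d: ⊤, e: ⊤, f: ⊤}
Applying B4's transfer function to that IN value gives OUT[B4] (row B4 above).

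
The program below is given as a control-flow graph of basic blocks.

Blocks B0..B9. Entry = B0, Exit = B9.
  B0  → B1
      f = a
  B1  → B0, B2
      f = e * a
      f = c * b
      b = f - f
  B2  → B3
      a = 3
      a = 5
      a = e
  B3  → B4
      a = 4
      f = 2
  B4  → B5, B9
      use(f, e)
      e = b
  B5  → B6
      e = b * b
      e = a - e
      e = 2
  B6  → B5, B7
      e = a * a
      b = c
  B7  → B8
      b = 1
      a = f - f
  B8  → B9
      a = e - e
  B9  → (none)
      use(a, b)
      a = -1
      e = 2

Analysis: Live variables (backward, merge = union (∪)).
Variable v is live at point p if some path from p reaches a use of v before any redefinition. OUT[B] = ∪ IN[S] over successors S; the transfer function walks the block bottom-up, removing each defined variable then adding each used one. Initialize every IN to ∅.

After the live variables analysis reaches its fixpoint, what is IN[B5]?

Fixpoint table:
  B0:  IN={a, b, c, e}  OUT={a, b, c, e}
  B1:  IN={a, b, c, e}  OUT={a, b, c, e}
  B2:  IN={b, c, e}  OUT={b, c, e}
  B3:  IN={b, c, e}  OUT={a, b, c, e, f}
  B4:  IN={a, b, c, e, f}  OUT={a, b, c, f}
  B5:  IN={a, b, c, f}  OUT={a, c, f}
  B6:  IN={a, c, f}  OUT={a, b, c, e, f}
  B7:  IN={e, f}  OUT={b, e}
  B8:  IN={b, e}  OUT={a, b}
  B9:  IN={a, b}  OUT={}

Merge at B5: OUT[B5] = IN[B6] = {a, c, f}
Applying B5's transfer function to that OUT value gives IN[B5] (row B5 above).

Answer: {a, b, c, f}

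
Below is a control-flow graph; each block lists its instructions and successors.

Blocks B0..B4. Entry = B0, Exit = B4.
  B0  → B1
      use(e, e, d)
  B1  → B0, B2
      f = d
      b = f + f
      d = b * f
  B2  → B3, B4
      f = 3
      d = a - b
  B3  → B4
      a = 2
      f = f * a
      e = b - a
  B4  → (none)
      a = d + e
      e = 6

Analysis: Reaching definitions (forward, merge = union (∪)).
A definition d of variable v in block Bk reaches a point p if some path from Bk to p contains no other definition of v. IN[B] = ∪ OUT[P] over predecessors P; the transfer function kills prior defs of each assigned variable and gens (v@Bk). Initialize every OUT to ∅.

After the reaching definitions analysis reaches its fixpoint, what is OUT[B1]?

Answer: {b@B1, d@B1, f@B1}

Trace:
Fixpoint table:
  B0: | IN={b@B1, d@B1, f@B1} | OUT={b@B1, d@B1, f@B1}
  B1: | IN={b@B1, d@B1, f@B1} | OUT={b@B1, d@B1, f@B1}
  B2: | IN={b@B1, d@B1, f@B1} | OUT={b@B1, d@B2, f@B2}
  B3: | IN={b@B1, d@B2, f@B2} | OUT={a@B3, b@B1, d@B2, e@B3, f@B3}
  B4: | IN={a@B3, b@B1, d@B2, e@B3, f@B2, f@B3} | OUT={a@B4, b@B1, d@B2, e@B4, f@B2, f@B3}

Merge at B1: IN[B1] = OUT[B0] = {b@B1, d@B1, f@B1}
Applying B1's transfer function to that IN value gives OUT[B1] (row B1 above).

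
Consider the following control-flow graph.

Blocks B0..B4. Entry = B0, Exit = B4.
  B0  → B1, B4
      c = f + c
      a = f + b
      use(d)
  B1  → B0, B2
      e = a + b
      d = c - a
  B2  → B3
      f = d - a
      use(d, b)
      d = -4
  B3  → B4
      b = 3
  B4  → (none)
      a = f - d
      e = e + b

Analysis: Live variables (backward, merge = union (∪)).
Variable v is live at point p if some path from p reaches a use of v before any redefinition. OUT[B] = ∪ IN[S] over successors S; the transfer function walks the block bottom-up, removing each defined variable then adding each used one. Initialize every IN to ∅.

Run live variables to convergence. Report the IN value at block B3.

Answer: {d, e, f}

Working:
Fixpoint table:
  B0:   IN={b, c, d, e, f}   OUT={a, b, c, d, e, f}
  B1:   IN={a, b, c, f}   OUT={a, b, c, d, e, f}
  B2:   IN={a, b, d, e}   OUT={d, e, f}
  B3:   IN={d, e, f}   OUT={b, d, e, f}
  B4:   IN={b, d, e, f}   OUT={}

Merge at B3: OUT[B3] = IN[B4] = {b, d, e, f}
Applying B3's transfer function to that OUT value gives IN[B3] (row B3 above).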